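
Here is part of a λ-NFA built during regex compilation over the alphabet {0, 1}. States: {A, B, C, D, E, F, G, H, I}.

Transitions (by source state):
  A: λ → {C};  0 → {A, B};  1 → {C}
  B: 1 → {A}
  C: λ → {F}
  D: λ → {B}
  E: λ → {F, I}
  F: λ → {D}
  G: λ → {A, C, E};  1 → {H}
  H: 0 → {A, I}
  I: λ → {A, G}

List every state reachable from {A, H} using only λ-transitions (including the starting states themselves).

{A, B, C, D, F, H}

Start with {A, H}.
From A via λ: add C.
From C via λ: add F.
From F via λ: add D.
From D via λ: add B.
No new states can be added; the closed set is {A, B, C, D, F, H}.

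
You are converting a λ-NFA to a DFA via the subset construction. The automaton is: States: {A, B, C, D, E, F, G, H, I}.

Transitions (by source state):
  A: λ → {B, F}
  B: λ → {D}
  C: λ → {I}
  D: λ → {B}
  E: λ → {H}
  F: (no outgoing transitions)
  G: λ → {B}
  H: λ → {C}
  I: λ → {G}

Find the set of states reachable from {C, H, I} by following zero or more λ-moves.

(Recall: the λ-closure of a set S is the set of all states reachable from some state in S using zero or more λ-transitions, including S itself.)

{B, C, D, G, H, I}

Start with {C, H, I}.
From I via λ: add G.
From G via λ: add B.
From B via λ: add D.
No new states can be added; the closed set is {B, C, D, G, H, I}.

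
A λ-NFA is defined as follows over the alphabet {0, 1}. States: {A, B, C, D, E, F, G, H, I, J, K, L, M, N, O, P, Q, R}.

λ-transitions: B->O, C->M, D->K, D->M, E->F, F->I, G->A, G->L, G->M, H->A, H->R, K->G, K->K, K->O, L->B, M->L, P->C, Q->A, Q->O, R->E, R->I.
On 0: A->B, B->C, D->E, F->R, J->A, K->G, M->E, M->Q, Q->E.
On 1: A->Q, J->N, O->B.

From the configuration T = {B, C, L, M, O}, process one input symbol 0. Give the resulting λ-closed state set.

B on 0 → {C}.
M on 0 → {E, Q}.
No 0-transition from C, L, O.
Union after reading 0: {C, E, Q}.
Now take the λ-closure:
From C via λ: add M.
From E via λ: add F.
From Q via λ: add A, O.
From F via λ: add I.
From M via λ: add L.
From L via λ: add B.
No new states can be added; the closed set is {A, B, C, E, F, I, L, M, O, Q}.

{A, B, C, E, F, I, L, M, O, Q}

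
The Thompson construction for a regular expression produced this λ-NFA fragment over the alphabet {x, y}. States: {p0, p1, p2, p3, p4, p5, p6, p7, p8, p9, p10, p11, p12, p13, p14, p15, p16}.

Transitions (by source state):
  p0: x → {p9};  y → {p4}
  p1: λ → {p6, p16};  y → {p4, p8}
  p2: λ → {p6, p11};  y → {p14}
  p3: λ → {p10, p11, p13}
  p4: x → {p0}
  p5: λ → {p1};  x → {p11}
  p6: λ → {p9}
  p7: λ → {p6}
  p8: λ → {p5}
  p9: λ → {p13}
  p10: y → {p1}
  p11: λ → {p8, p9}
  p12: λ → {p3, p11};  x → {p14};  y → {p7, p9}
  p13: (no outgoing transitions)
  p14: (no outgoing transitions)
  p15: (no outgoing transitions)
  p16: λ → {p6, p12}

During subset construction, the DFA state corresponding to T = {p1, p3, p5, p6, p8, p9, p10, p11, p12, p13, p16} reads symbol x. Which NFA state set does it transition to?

p5 on x → {p11}.
p12 on x → {p14}.
No x-transition from p1, p3, p6, p8, p9, p10, p11, p13, p16.
Union after reading x: {p11, p14}.
Now take the λ-closure:
From p11 via λ: add p8, p9.
From p8 via λ: add p5.
From p9 via λ: add p13.
From p5 via λ: add p1.
From p1 via λ: add p6, p16.
From p16 via λ: add p12.
From p12 via λ: add p3.
From p3 via λ: add p10.
No new states can be added; the closed set is {p1, p3, p5, p6, p8, p9, p10, p11, p12, p13, p14, p16}.

{p1, p3, p5, p6, p8, p9, p10, p11, p12, p13, p14, p16}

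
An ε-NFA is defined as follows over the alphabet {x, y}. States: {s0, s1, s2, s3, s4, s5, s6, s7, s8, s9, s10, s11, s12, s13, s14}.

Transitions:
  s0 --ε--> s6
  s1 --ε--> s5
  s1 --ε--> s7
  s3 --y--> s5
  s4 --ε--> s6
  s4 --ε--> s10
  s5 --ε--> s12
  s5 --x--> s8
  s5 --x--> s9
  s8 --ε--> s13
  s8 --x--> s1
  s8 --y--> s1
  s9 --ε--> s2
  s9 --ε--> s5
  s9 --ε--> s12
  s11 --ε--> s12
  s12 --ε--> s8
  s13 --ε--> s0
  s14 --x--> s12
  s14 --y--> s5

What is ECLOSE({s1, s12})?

{s0, s1, s5, s6, s7, s8, s12, s13}

Start with {s1, s12}.
From s1 via ε: add s5, s7.
From s12 via ε: add s8.
From s8 via ε: add s13.
From s13 via ε: add s0.
From s0 via ε: add s6.
No new states can be added; the closed set is {s0, s1, s5, s6, s7, s8, s12, s13}.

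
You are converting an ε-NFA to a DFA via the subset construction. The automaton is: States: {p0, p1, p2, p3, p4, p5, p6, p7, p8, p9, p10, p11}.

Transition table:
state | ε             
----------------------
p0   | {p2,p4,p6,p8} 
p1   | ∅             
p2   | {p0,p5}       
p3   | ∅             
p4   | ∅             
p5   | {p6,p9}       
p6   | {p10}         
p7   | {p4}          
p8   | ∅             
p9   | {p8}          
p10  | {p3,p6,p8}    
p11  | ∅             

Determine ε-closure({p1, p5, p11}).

{p1, p3, p5, p6, p8, p9, p10, p11}

Start with {p1, p5, p11}.
From p5 via ε: add p6, p9.
From p6 via ε: add p10.
From p9 via ε: add p8.
From p10 via ε: add p3.
No new states can be added; the closed set is {p1, p3, p5, p6, p8, p9, p10, p11}.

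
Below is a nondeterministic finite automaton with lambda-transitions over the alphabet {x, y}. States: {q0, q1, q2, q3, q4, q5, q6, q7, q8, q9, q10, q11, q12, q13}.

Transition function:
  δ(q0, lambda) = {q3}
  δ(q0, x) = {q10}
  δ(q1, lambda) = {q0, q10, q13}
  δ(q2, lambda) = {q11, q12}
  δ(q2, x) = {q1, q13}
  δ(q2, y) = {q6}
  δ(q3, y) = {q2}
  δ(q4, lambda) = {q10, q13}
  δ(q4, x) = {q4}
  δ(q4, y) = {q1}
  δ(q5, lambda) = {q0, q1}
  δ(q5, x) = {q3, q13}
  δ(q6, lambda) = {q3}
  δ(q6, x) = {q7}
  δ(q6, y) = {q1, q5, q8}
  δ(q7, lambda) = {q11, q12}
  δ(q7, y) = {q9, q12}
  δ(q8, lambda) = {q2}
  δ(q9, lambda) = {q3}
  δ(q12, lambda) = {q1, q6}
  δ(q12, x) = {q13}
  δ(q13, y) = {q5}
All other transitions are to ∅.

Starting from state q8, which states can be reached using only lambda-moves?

Start with {q8}.
From q8 via lambda: add q2.
From q2 via lambda: add q11, q12.
From q12 via lambda: add q1, q6.
From q1 via lambda: add q0, q10, q13.
From q6 via lambda: add q3.
No new states can be added; the closed set is {q0, q1, q2, q3, q6, q8, q10, q11, q12, q13}.

{q0, q1, q2, q3, q6, q8, q10, q11, q12, q13}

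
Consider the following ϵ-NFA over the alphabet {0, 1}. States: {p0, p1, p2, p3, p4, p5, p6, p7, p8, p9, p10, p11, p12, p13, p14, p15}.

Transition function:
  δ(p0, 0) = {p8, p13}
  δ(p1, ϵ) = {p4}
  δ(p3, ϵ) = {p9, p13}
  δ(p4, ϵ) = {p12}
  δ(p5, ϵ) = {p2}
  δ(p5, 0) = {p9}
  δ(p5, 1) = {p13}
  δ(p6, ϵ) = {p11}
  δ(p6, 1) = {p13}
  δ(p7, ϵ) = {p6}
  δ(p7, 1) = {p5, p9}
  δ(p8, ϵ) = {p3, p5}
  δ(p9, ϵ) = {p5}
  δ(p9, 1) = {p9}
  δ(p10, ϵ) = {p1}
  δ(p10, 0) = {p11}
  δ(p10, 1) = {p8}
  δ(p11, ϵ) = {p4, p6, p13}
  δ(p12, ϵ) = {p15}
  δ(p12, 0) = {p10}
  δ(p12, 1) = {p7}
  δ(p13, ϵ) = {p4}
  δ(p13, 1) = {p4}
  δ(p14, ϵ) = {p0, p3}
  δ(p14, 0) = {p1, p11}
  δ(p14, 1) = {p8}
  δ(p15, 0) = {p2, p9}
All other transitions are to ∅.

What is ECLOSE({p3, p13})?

{p2, p3, p4, p5, p9, p12, p13, p15}

Start with {p3, p13}.
From p3 via ϵ: add p9.
From p13 via ϵ: add p4.
From p4 via ϵ: add p12.
From p9 via ϵ: add p5.
From p5 via ϵ: add p2.
From p12 via ϵ: add p15.
No new states can be added; the closed set is {p2, p3, p4, p5, p9, p12, p13, p15}.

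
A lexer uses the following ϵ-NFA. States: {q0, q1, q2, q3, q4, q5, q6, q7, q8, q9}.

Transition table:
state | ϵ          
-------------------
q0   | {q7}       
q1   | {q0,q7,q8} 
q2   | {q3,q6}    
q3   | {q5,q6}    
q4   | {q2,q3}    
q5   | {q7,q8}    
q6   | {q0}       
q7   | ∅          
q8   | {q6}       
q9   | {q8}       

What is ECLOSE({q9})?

Start with {q9}.
From q9 via ϵ: add q8.
From q8 via ϵ: add q6.
From q6 via ϵ: add q0.
From q0 via ϵ: add q7.
No new states can be added; the closed set is {q0, q6, q7, q8, q9}.

{q0, q6, q7, q8, q9}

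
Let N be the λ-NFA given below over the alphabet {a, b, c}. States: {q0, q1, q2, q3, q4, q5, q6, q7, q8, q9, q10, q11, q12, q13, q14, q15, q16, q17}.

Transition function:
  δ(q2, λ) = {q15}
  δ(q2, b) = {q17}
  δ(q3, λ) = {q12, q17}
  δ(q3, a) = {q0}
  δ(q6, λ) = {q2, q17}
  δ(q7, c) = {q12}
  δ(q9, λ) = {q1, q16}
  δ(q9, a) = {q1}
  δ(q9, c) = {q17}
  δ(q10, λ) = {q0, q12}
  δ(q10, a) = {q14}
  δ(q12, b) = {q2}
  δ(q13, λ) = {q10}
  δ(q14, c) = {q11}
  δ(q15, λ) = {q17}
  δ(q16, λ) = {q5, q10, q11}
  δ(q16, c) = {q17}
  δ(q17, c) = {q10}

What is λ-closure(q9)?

Start with {q9}.
From q9 via λ: add q1, q16.
From q16 via λ: add q5, q10, q11.
From q10 via λ: add q0, q12.
No new states can be added; the closed set is {q0, q1, q5, q9, q10, q11, q12, q16}.

{q0, q1, q5, q9, q10, q11, q12, q16}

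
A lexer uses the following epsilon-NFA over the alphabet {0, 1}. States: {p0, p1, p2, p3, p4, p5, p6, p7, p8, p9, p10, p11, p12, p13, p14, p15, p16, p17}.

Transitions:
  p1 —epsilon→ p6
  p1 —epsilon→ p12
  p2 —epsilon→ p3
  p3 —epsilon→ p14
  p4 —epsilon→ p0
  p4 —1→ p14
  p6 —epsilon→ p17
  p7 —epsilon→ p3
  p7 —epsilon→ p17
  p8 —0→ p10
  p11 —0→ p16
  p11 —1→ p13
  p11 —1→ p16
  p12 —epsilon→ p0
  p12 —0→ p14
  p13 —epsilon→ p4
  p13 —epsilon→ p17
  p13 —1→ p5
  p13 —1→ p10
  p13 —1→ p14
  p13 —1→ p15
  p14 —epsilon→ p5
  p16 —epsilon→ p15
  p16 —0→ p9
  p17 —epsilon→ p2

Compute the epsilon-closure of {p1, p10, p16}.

Start with {p1, p10, p16}.
From p1 via epsilon: add p6, p12.
From p16 via epsilon: add p15.
From p6 via epsilon: add p17.
From p12 via epsilon: add p0.
From p17 via epsilon: add p2.
From p2 via epsilon: add p3.
From p3 via epsilon: add p14.
From p14 via epsilon: add p5.
No new states can be added; the closed set is {p0, p1, p2, p3, p5, p6, p10, p12, p14, p15, p16, p17}.

{p0, p1, p2, p3, p5, p6, p10, p12, p14, p15, p16, p17}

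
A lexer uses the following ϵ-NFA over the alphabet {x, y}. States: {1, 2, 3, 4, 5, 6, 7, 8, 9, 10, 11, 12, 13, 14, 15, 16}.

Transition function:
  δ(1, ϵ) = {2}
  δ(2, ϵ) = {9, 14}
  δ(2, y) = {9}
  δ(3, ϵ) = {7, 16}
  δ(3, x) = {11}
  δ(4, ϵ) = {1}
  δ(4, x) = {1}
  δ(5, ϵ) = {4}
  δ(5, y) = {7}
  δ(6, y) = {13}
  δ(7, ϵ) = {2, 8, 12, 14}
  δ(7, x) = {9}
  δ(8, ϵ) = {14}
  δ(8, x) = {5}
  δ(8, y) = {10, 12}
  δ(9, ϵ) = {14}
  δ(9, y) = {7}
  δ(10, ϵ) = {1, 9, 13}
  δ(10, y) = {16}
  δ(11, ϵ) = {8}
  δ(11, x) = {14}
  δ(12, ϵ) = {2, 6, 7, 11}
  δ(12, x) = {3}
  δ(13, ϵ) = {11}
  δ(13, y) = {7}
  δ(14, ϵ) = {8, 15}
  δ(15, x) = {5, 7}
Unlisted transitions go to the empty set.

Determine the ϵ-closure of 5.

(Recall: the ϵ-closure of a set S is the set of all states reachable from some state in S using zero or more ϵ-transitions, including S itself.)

{1, 2, 4, 5, 8, 9, 14, 15}

Start with {5}.
From 5 via ϵ: add 4.
From 4 via ϵ: add 1.
From 1 via ϵ: add 2.
From 2 via ϵ: add 9, 14.
From 14 via ϵ: add 8, 15.
No new states can be added; the closed set is {1, 2, 4, 5, 8, 9, 14, 15}.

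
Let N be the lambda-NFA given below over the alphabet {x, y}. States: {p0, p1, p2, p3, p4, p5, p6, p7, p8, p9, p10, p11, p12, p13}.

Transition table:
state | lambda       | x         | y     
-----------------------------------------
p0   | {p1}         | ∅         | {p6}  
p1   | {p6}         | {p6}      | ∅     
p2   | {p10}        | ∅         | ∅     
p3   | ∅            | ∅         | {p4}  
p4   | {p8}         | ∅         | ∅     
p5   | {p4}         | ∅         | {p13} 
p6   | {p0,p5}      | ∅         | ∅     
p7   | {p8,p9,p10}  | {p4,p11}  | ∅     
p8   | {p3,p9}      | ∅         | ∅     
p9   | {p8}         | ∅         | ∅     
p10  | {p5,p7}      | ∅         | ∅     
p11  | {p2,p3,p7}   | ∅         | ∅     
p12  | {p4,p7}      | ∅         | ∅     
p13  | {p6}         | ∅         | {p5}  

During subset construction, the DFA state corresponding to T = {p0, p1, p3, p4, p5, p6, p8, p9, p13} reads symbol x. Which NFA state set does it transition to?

{p0, p1, p3, p4, p5, p6, p8, p9}

p1 on x → {p6}.
No x-transition from p0, p3, p4, p5, p6, p8, p9, p13.
Union after reading x: {p6}.
Now take the lambda-closure:
From p6 via lambda: add p0, p5.
From p0 via lambda: add p1.
From p5 via lambda: add p4.
From p4 via lambda: add p8.
From p8 via lambda: add p3, p9.
No new states can be added; the closed set is {p0, p1, p3, p4, p5, p6, p8, p9}.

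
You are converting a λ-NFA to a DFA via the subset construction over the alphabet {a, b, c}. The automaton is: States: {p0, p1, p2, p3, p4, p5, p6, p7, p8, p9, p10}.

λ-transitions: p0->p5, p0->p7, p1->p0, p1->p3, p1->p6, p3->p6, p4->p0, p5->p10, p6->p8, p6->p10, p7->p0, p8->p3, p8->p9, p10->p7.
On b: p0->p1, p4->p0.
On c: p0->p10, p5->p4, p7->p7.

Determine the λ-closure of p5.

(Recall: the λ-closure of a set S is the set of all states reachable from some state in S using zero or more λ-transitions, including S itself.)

Start with {p5}.
From p5 via λ: add p10.
From p10 via λ: add p7.
From p7 via λ: add p0.
No new states can be added; the closed set is {p0, p5, p7, p10}.

{p0, p5, p7, p10}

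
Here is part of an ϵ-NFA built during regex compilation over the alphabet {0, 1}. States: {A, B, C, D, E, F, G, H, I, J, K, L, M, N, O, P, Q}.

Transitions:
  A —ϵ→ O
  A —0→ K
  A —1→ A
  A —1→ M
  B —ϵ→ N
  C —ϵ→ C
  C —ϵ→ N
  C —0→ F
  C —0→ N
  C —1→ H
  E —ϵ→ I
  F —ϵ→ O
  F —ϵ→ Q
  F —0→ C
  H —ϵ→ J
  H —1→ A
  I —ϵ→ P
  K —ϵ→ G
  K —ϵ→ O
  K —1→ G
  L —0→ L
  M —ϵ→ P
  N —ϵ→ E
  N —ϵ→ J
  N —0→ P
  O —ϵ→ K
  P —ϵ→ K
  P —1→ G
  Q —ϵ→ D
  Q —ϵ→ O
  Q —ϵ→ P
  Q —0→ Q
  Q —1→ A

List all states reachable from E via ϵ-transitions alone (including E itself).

{E, G, I, K, O, P}

Start with {E}.
From E via ϵ: add I.
From I via ϵ: add P.
From P via ϵ: add K.
From K via ϵ: add G, O.
No new states can be added; the closed set is {E, G, I, K, O, P}.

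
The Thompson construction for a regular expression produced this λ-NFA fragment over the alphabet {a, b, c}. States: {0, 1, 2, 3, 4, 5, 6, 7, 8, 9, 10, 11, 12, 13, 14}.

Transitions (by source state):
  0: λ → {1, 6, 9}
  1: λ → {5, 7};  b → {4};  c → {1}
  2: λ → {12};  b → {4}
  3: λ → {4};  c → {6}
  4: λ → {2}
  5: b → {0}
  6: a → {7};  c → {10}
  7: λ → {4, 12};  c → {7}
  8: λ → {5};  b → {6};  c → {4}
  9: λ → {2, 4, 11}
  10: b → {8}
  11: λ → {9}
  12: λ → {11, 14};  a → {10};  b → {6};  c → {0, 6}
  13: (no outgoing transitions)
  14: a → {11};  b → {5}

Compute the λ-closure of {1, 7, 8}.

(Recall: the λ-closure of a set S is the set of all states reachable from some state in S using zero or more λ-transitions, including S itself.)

{1, 2, 4, 5, 7, 8, 9, 11, 12, 14}

Start with {1, 7, 8}.
From 1 via λ: add 5.
From 7 via λ: add 4, 12.
From 4 via λ: add 2.
From 12 via λ: add 11, 14.
From 11 via λ: add 9.
No new states can be added; the closed set is {1, 2, 4, 5, 7, 8, 9, 11, 12, 14}.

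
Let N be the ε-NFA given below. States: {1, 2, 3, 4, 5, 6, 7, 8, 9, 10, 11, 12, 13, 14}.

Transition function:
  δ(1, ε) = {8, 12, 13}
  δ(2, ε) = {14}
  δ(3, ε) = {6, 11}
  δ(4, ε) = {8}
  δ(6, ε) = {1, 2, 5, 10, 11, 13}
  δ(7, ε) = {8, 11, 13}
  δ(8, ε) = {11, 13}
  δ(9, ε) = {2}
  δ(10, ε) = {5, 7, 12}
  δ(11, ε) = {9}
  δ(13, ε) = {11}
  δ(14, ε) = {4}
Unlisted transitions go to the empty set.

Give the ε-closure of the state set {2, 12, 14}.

{2, 4, 8, 9, 11, 12, 13, 14}

Start with {2, 12, 14}.
From 14 via ε: add 4.
From 4 via ε: add 8.
From 8 via ε: add 11, 13.
From 11 via ε: add 9.
No new states can be added; the closed set is {2, 4, 8, 9, 11, 12, 13, 14}.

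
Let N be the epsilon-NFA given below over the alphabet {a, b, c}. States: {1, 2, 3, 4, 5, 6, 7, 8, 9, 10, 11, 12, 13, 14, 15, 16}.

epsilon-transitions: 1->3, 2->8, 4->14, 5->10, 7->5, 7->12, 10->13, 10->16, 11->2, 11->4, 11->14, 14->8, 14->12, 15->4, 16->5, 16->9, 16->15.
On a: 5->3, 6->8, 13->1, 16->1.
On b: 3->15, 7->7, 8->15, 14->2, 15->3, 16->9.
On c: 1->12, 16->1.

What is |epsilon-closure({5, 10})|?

Start with {5, 10}.
From 10 via epsilon: add 13, 16.
From 16 via epsilon: add 9, 15.
From 15 via epsilon: add 4.
From 4 via epsilon: add 14.
From 14 via epsilon: add 8, 12.
epsilon-closure = {4, 5, 8, 9, 10, 12, 13, 14, 15, 16}, which has 10 states.

10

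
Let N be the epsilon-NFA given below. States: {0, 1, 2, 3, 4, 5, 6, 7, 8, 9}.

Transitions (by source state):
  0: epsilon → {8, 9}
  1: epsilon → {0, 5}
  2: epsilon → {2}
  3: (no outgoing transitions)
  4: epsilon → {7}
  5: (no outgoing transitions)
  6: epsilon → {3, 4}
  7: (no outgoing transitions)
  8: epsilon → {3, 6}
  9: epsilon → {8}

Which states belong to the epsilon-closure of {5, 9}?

Start with {5, 9}.
From 9 via epsilon: add 8.
From 8 via epsilon: add 3, 6.
From 6 via epsilon: add 4.
From 4 via epsilon: add 7.
No new states can be added; the closed set is {3, 4, 5, 6, 7, 8, 9}.

{3, 4, 5, 6, 7, 8, 9}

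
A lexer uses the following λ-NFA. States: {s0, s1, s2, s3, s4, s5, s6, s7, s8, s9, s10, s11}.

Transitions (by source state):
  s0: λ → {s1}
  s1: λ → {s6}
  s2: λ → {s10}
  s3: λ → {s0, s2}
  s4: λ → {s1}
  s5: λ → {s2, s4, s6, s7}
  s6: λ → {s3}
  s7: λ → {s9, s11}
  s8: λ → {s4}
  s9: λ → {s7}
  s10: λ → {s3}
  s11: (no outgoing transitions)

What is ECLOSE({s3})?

Start with {s3}.
From s3 via λ: add s0, s2.
From s0 via λ: add s1.
From s2 via λ: add s10.
From s1 via λ: add s6.
No new states can be added; the closed set is {s0, s1, s2, s3, s6, s10}.

{s0, s1, s2, s3, s6, s10}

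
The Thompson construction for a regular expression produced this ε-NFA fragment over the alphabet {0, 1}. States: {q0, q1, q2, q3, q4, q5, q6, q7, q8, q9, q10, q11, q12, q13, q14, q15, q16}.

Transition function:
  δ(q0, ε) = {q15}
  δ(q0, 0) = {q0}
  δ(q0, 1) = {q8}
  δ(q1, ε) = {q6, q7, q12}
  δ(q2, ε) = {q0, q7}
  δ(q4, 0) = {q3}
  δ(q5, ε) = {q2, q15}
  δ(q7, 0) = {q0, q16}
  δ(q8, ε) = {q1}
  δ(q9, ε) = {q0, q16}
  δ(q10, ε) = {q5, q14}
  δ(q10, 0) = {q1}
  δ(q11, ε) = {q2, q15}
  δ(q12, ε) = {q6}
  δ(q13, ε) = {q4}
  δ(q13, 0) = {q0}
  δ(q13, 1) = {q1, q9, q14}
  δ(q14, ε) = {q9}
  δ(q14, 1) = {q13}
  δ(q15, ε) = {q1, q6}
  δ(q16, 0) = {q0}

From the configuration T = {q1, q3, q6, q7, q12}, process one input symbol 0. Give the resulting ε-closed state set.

{q0, q1, q6, q7, q12, q15, q16}

q7 on 0 → {q0, q16}.
No 0-transition from q1, q3, q6, q12.
Union after reading 0: {q0, q16}.
Now take the ε-closure:
From q0 via ε: add q15.
From q15 via ε: add q1, q6.
From q1 via ε: add q7, q12.
No new states can be added; the closed set is {q0, q1, q6, q7, q12, q15, q16}.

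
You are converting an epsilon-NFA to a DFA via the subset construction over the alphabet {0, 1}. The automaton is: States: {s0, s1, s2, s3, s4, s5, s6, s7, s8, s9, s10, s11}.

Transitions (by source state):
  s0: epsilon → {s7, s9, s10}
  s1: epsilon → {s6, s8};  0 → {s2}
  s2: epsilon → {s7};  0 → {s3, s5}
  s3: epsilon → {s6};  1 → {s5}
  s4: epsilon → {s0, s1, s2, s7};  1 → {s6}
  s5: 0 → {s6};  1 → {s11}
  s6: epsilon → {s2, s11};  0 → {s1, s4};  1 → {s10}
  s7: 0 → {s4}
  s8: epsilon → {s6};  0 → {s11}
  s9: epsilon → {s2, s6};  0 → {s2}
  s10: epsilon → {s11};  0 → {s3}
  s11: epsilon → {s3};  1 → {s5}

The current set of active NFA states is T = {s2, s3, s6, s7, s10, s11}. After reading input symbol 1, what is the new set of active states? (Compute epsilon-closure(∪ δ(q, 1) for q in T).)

s3 on 1 → {s5}.
s6 on 1 → {s10}.
s11 on 1 → {s5}.
No 1-transition from s2, s7, s10.
Union after reading 1: {s5, s10}.
Now take the epsilon-closure:
From s10 via epsilon: add s11.
From s11 via epsilon: add s3.
From s3 via epsilon: add s6.
From s6 via epsilon: add s2.
From s2 via epsilon: add s7.
No new states can be added; the closed set is {s2, s3, s5, s6, s7, s10, s11}.

{s2, s3, s5, s6, s7, s10, s11}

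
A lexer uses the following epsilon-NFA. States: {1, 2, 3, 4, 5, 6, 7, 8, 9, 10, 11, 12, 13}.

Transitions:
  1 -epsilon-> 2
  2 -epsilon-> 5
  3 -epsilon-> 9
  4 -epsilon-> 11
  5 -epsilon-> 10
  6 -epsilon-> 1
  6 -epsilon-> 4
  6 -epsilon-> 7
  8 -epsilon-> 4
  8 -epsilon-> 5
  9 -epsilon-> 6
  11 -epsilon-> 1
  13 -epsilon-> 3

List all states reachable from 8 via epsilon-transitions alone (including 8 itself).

{1, 2, 4, 5, 8, 10, 11}

Start with {8}.
From 8 via epsilon: add 4, 5.
From 4 via epsilon: add 11.
From 5 via epsilon: add 10.
From 11 via epsilon: add 1.
From 1 via epsilon: add 2.
No new states can be added; the closed set is {1, 2, 4, 5, 8, 10, 11}.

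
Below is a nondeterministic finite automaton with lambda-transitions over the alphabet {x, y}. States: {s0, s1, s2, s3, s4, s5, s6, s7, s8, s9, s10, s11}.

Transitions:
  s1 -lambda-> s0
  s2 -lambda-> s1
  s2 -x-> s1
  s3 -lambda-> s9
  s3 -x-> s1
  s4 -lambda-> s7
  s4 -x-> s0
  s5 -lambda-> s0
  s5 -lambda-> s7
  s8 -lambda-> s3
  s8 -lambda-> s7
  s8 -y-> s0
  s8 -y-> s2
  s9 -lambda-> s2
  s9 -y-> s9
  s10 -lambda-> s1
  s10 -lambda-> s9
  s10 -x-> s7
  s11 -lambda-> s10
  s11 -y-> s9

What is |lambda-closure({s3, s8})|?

Start with {s3, s8}.
From s3 via lambda: add s9.
From s8 via lambda: add s7.
From s9 via lambda: add s2.
From s2 via lambda: add s1.
From s1 via lambda: add s0.
lambda-closure = {s0, s1, s2, s3, s7, s8, s9}, which has 7 states.

7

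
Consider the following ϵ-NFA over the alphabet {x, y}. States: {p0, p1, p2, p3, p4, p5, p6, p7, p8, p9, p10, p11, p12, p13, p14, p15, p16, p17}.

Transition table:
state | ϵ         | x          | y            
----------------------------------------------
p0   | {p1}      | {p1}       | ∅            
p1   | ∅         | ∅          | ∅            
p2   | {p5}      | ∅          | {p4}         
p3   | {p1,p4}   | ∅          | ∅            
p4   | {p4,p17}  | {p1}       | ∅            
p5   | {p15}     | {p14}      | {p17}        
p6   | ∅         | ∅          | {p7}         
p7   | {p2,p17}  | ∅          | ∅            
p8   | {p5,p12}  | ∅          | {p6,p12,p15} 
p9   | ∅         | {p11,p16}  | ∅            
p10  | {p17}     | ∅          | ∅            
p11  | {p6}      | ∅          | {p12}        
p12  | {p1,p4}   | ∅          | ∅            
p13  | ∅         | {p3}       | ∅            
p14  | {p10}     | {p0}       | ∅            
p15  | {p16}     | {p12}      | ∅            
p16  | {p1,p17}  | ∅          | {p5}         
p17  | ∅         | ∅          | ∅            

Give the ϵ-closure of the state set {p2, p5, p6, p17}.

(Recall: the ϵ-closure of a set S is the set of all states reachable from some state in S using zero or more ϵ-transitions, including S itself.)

{p1, p2, p5, p6, p15, p16, p17}

Start with {p2, p5, p6, p17}.
From p5 via ϵ: add p15.
From p15 via ϵ: add p16.
From p16 via ϵ: add p1.
No new states can be added; the closed set is {p1, p2, p5, p6, p15, p16, p17}.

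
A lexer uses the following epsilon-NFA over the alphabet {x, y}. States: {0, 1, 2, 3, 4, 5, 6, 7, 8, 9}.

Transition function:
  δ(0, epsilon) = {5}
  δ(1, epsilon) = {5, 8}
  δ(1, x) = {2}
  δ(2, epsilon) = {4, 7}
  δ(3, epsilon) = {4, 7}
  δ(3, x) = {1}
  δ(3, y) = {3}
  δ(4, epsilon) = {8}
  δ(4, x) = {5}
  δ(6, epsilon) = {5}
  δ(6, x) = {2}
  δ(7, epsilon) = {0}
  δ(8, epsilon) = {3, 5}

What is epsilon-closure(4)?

Start with {4}.
From 4 via epsilon: add 8.
From 8 via epsilon: add 3, 5.
From 3 via epsilon: add 7.
From 7 via epsilon: add 0.
No new states can be added; the closed set is {0, 3, 4, 5, 7, 8}.

{0, 3, 4, 5, 7, 8}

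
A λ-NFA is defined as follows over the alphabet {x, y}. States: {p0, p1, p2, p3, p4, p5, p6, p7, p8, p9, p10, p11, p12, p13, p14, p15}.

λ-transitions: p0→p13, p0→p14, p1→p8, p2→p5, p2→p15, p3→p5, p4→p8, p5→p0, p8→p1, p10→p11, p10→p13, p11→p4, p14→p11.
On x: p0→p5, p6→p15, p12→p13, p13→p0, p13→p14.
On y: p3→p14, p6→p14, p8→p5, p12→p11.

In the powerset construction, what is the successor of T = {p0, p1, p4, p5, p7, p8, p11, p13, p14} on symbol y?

{p0, p1, p4, p5, p8, p11, p13, p14}

p8 on y → {p5}.
No y-transition from p0, p1, p4, p5, p7, p11, p13, p14.
Union after reading y: {p5}.
Now take the λ-closure:
From p5 via λ: add p0.
From p0 via λ: add p13, p14.
From p14 via λ: add p11.
From p11 via λ: add p4.
From p4 via λ: add p8.
From p8 via λ: add p1.
No new states can be added; the closed set is {p0, p1, p4, p5, p8, p11, p13, p14}.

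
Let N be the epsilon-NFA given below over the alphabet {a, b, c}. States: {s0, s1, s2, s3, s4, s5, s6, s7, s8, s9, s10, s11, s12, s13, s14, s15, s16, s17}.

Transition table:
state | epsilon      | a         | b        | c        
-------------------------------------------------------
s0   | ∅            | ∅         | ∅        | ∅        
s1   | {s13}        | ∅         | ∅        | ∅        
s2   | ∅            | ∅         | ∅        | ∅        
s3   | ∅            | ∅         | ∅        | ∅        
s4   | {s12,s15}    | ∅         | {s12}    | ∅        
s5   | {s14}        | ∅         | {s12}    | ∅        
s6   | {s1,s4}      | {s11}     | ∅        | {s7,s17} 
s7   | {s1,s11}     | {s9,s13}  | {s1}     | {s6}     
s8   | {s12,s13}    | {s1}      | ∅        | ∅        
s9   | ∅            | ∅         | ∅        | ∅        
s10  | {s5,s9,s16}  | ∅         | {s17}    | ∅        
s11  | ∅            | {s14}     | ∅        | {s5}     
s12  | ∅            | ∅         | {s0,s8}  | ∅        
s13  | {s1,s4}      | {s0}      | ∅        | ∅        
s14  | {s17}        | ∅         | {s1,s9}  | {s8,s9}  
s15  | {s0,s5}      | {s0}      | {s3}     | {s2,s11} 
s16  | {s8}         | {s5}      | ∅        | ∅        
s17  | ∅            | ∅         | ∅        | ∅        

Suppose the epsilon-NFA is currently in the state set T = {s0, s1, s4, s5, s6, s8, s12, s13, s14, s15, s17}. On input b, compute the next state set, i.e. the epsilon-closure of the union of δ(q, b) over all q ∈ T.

s4 on b → {s12}.
s5 on b → {s12}.
s12 on b → {s0, s8}.
s14 on b → {s1, s9}.
s15 on b → {s3}.
No b-transition from s0, s1, s6, s8, s13, s17.
Union after reading b: {s0, s1, s3, s8, s9, s12}.
Now take the epsilon-closure:
From s1 via epsilon: add s13.
From s13 via epsilon: add s4.
From s4 via epsilon: add s15.
From s15 via epsilon: add s5.
From s5 via epsilon: add s14.
From s14 via epsilon: add s17.
No new states can be added; the closed set is {s0, s1, s3, s4, s5, s8, s9, s12, s13, s14, s15, s17}.

{s0, s1, s3, s4, s5, s8, s9, s12, s13, s14, s15, s17}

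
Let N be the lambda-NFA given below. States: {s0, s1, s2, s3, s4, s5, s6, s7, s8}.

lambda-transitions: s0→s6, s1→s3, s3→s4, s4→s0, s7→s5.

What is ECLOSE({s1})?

{s0, s1, s3, s4, s6}

Start with {s1}.
From s1 via lambda: add s3.
From s3 via lambda: add s4.
From s4 via lambda: add s0.
From s0 via lambda: add s6.
No new states can be added; the closed set is {s0, s1, s3, s4, s6}.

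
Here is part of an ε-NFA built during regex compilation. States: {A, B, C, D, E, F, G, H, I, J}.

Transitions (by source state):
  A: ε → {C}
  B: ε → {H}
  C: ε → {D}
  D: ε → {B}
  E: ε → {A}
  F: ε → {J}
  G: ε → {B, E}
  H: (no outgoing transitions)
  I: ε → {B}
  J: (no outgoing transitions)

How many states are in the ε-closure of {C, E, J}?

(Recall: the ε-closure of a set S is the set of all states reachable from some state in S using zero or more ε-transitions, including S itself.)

7

Start with {C, E, J}.
From C via ε: add D.
From E via ε: add A.
From D via ε: add B.
From B via ε: add H.
ε-closure = {A, B, C, D, E, H, J}, which has 7 states.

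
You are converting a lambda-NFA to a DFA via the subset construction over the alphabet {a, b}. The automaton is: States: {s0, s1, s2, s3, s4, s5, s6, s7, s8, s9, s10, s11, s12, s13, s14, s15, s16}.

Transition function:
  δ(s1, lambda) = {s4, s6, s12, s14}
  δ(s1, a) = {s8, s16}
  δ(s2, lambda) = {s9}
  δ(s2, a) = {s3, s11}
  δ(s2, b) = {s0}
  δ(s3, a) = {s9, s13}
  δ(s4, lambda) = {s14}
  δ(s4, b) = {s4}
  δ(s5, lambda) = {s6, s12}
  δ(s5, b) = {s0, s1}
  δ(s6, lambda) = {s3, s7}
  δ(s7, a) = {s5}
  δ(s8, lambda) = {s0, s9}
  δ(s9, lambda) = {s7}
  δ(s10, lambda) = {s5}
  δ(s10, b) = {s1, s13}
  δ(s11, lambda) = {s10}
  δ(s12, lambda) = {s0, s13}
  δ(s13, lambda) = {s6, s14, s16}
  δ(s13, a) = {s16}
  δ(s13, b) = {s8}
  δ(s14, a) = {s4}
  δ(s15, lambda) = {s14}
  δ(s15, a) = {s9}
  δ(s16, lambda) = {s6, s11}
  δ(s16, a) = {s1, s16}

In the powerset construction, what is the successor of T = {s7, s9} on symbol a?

s7 on a → {s5}.
No a-transition from s9.
Union after reading a: {s5}.
Now take the lambda-closure:
From s5 via lambda: add s6, s12.
From s6 via lambda: add s3, s7.
From s12 via lambda: add s0, s13.
From s13 via lambda: add s14, s16.
From s16 via lambda: add s11.
From s11 via lambda: add s10.
No new states can be added; the closed set is {s0, s3, s5, s6, s7, s10, s11, s12, s13, s14, s16}.

{s0, s3, s5, s6, s7, s10, s11, s12, s13, s14, s16}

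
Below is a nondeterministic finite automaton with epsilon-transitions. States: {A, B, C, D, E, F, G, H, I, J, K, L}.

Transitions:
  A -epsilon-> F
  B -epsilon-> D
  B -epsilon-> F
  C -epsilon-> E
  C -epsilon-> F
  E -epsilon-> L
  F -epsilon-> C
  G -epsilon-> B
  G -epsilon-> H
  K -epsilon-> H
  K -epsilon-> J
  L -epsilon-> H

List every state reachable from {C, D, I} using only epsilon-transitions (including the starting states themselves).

Start with {C, D, I}.
From C via epsilon: add E, F.
From E via epsilon: add L.
From L via epsilon: add H.
No new states can be added; the closed set is {C, D, E, F, H, I, L}.

{C, D, E, F, H, I, L}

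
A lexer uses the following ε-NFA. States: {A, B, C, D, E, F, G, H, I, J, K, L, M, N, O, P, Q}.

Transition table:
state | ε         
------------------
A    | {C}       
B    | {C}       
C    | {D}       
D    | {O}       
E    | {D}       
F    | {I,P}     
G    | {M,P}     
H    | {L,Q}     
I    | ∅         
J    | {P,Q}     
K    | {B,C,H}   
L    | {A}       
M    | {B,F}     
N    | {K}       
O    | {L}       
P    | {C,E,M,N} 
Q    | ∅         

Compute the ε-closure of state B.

{A, B, C, D, L, O}

Start with {B}.
From B via ε: add C.
From C via ε: add D.
From D via ε: add O.
From O via ε: add L.
From L via ε: add A.
No new states can be added; the closed set is {A, B, C, D, L, O}.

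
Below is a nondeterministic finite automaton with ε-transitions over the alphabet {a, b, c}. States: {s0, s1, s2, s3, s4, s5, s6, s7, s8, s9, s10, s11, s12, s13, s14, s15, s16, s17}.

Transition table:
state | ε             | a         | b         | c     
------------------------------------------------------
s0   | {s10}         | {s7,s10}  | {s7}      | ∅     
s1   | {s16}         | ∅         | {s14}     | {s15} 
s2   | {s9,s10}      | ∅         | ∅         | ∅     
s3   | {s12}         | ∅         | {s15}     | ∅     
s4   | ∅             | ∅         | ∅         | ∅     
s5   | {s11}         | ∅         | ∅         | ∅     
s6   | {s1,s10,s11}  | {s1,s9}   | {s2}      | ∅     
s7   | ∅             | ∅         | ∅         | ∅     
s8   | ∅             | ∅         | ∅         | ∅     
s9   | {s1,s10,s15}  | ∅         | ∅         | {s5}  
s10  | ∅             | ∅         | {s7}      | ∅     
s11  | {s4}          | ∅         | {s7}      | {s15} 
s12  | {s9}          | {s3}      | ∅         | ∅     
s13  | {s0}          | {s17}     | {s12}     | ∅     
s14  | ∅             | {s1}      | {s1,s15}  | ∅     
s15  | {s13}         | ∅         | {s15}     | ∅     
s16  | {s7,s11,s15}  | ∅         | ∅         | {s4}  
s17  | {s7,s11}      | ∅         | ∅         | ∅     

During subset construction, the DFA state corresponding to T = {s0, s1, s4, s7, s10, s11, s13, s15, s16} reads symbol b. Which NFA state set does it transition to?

s0 on b → {s7}.
s1 on b → {s14}.
s10 on b → {s7}.
s11 on b → {s7}.
s13 on b → {s12}.
s15 on b → {s15}.
No b-transition from s4, s7, s16.
Union after reading b: {s7, s12, s14, s15}.
Now take the ε-closure:
From s12 via ε: add s9.
From s15 via ε: add s13.
From s9 via ε: add s1, s10.
From s13 via ε: add s0.
From s1 via ε: add s16.
From s16 via ε: add s11.
From s11 via ε: add s4.
No new states can be added; the closed set is {s0, s1, s4, s7, s9, s10, s11, s12, s13, s14, s15, s16}.

{s0, s1, s4, s7, s9, s10, s11, s12, s13, s14, s15, s16}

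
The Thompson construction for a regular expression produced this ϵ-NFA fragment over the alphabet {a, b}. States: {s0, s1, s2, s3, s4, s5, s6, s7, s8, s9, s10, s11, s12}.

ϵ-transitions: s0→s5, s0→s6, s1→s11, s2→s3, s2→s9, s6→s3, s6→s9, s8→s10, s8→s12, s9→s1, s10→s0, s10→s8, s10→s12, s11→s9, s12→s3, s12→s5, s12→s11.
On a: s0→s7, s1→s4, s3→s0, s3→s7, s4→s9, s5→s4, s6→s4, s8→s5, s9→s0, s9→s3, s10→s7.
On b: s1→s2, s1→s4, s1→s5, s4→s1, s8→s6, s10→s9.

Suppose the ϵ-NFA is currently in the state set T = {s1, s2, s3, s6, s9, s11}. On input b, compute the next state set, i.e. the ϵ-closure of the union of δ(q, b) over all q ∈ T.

s1 on b → {s2, s4, s5}.
No b-transition from s2, s3, s6, s9, s11.
Union after reading b: {s2, s4, s5}.
Now take the ϵ-closure:
From s2 via ϵ: add s3, s9.
From s9 via ϵ: add s1.
From s1 via ϵ: add s11.
No new states can be added; the closed set is {s1, s2, s3, s4, s5, s9, s11}.

{s1, s2, s3, s4, s5, s9, s11}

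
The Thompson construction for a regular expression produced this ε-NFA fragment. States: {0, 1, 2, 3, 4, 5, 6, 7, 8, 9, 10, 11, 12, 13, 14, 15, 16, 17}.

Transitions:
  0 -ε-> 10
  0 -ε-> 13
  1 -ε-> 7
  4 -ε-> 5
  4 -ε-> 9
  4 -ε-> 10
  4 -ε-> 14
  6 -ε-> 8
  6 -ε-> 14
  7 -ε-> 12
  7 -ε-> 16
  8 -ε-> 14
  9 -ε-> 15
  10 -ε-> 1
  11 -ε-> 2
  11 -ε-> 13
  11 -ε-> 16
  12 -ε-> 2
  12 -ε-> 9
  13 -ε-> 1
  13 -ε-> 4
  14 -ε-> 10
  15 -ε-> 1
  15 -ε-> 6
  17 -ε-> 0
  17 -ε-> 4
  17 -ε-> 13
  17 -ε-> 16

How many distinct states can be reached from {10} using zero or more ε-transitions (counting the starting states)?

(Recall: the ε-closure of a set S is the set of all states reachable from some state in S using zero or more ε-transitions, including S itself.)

Start with {10}.
From 10 via ε: add 1.
From 1 via ε: add 7.
From 7 via ε: add 12, 16.
From 12 via ε: add 2, 9.
From 9 via ε: add 15.
From 15 via ε: add 6.
From 6 via ε: add 8, 14.
ε-closure = {1, 2, 6, 7, 8, 9, 10, 12, 14, 15, 16}, which has 11 states.

11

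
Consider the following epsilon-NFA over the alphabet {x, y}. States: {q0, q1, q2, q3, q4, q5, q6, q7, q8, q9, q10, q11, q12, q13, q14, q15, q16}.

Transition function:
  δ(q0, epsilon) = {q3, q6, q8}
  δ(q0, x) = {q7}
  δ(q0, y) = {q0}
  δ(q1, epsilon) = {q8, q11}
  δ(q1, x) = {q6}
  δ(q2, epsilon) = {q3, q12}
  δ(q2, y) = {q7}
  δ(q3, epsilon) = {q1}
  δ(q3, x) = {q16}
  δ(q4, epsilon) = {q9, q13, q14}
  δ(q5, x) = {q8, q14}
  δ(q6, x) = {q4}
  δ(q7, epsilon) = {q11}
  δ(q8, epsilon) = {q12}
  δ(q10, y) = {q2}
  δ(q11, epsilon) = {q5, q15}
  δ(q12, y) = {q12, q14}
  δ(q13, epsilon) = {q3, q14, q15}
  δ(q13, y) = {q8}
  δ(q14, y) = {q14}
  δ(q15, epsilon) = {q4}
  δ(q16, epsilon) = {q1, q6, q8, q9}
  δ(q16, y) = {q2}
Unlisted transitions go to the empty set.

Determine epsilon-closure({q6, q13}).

{q1, q3, q4, q5, q6, q8, q9, q11, q12, q13, q14, q15}

Start with {q6, q13}.
From q13 via epsilon: add q3, q14, q15.
From q3 via epsilon: add q1.
From q15 via epsilon: add q4.
From q1 via epsilon: add q8, q11.
From q4 via epsilon: add q9.
From q8 via epsilon: add q12.
From q11 via epsilon: add q5.
No new states can be added; the closed set is {q1, q3, q4, q5, q6, q8, q9, q11, q12, q13, q14, q15}.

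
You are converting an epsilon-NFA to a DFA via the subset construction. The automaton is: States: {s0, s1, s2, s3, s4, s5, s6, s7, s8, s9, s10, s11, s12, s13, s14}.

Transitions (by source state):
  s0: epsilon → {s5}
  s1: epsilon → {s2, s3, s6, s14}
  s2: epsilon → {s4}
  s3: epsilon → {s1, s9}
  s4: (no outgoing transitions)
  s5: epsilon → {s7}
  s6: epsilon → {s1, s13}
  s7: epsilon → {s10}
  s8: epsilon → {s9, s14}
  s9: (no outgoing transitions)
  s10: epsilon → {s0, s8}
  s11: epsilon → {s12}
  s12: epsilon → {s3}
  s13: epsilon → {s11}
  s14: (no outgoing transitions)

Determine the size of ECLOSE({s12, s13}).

10

Start with {s12, s13}.
From s12 via epsilon: add s3.
From s13 via epsilon: add s11.
From s3 via epsilon: add s1, s9.
From s1 via epsilon: add s2, s6, s14.
From s2 via epsilon: add s4.
epsilon-closure = {s1, s2, s3, s4, s6, s9, s11, s12, s13, s14}, which has 10 states.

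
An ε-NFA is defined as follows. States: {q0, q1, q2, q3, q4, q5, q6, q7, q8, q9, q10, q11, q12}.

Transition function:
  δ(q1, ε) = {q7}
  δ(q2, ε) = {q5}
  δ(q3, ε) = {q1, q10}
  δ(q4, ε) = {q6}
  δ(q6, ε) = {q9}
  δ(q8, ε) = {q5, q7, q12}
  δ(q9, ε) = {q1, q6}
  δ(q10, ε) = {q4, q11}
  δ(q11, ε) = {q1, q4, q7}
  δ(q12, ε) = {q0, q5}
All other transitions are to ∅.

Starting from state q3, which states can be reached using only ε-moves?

{q1, q3, q4, q6, q7, q9, q10, q11}

Start with {q3}.
From q3 via ε: add q1, q10.
From q1 via ε: add q7.
From q10 via ε: add q4, q11.
From q4 via ε: add q6.
From q6 via ε: add q9.
No new states can be added; the closed set is {q1, q3, q4, q6, q7, q9, q10, q11}.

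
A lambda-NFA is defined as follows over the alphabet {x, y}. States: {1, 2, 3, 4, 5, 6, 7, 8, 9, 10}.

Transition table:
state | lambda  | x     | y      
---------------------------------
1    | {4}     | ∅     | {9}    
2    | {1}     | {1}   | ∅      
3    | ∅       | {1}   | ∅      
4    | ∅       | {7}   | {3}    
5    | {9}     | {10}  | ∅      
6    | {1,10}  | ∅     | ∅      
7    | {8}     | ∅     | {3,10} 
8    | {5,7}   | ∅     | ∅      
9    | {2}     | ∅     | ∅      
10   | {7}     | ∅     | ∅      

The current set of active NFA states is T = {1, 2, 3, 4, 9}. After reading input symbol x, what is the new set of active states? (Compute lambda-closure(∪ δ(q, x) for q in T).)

{1, 2, 4, 5, 7, 8, 9}

2 on x → {1}.
3 on x → {1}.
4 on x → {7}.
No x-transition from 1, 9.
Union after reading x: {1, 7}.
Now take the lambda-closure:
From 1 via lambda: add 4.
From 7 via lambda: add 8.
From 8 via lambda: add 5.
From 5 via lambda: add 9.
From 9 via lambda: add 2.
No new states can be added; the closed set is {1, 2, 4, 5, 7, 8, 9}.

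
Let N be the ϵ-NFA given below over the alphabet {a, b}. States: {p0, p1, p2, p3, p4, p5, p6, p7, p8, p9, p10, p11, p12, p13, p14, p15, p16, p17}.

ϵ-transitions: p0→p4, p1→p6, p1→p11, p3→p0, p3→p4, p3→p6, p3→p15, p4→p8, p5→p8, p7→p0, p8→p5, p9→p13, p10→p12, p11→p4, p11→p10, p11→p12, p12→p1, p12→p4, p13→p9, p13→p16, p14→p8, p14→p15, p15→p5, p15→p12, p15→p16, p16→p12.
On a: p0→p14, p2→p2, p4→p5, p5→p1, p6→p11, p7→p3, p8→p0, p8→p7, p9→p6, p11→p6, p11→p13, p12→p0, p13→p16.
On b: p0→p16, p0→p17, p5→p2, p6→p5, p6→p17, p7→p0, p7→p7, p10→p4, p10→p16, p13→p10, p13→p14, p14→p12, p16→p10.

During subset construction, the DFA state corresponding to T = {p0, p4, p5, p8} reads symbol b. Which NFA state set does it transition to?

p0 on b → {p16, p17}.
p5 on b → {p2}.
No b-transition from p4, p8.
Union after reading b: {p2, p16, p17}.
Now take the ϵ-closure:
From p16 via ϵ: add p12.
From p12 via ϵ: add p1, p4.
From p1 via ϵ: add p6, p11.
From p4 via ϵ: add p8.
From p8 via ϵ: add p5.
From p11 via ϵ: add p10.
No new states can be added; the closed set is {p1, p2, p4, p5, p6, p8, p10, p11, p12, p16, p17}.

{p1, p2, p4, p5, p6, p8, p10, p11, p12, p16, p17}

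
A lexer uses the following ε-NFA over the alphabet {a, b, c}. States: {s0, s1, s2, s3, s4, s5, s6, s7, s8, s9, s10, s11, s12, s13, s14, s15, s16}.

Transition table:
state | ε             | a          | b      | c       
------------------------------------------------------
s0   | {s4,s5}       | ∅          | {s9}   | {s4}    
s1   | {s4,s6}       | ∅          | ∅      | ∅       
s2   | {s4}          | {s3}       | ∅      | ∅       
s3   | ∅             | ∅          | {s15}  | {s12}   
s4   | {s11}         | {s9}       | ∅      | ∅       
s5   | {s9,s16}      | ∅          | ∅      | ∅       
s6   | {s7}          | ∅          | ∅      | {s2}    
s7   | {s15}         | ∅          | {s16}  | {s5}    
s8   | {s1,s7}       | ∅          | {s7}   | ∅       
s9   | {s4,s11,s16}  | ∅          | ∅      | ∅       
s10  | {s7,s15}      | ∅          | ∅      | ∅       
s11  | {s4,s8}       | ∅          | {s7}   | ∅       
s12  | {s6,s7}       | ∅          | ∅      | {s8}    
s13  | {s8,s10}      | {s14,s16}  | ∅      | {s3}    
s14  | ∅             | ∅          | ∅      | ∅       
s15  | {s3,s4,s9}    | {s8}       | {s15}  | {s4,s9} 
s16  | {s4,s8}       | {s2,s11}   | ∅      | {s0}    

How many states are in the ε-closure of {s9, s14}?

11

Start with {s9, s14}.
From s9 via ε: add s4, s11, s16.
From s11 via ε: add s8.
From s8 via ε: add s1, s7.
From s1 via ε: add s6.
From s7 via ε: add s15.
From s15 via ε: add s3.
ε-closure = {s1, s3, s4, s6, s7, s8, s9, s11, s14, s15, s16}, which has 11 states.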